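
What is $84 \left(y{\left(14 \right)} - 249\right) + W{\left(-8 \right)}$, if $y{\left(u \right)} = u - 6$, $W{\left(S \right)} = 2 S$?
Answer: $-20260$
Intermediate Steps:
$y{\left(u \right)} = -6 + u$
$84 \left(y{\left(14 \right)} - 249\right) + W{\left(-8 \right)} = 84 \left(\left(-6 + 14\right) - 249\right) + 2 \left(-8\right) = 84 \left(8 - 249\right) - 16 = 84 \left(-241\right) - 16 = -20244 - 16 = -20260$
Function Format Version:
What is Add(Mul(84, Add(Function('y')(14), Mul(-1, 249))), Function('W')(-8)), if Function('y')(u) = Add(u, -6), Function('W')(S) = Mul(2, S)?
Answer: -20260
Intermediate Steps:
Function('y')(u) = Add(-6, u)
Add(Mul(84, Add(Function('y')(14), Mul(-1, 249))), Function('W')(-8)) = Add(Mul(84, Add(Add(-6, 14), Mul(-1, 249))), Mul(2, -8)) = Add(Mul(84, Add(8, -249)), -16) = Add(Mul(84, -241), -16) = Add(-20244, -16) = -20260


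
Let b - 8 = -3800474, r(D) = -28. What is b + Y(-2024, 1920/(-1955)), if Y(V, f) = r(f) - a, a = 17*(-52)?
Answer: -3799610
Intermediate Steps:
b = -3800466 (b = 8 - 3800474 = -3800466)
a = -884
Y(V, f) = 856 (Y(V, f) = -28 - 1*(-884) = -28 + 884 = 856)
b + Y(-2024, 1920/(-1955)) = -3800466 + 856 = -3799610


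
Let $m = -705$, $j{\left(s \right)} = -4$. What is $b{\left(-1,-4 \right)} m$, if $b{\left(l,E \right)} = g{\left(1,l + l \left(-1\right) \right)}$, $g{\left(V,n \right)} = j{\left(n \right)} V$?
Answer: $2820$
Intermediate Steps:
$g{\left(V,n \right)} = - 4 V$
$b{\left(l,E \right)} = -4$ ($b{\left(l,E \right)} = \left(-4\right) 1 = -4$)
$b{\left(-1,-4 \right)} m = \left(-4\right) \left(-705\right) = 2820$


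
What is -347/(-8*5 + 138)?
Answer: -347/98 ≈ -3.5408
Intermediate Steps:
-347/(-8*5 + 138) = -347/(-40 + 138) = -347/98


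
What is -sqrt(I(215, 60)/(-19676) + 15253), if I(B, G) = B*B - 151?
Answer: -sqrt(1476053941726)/9838 ≈ -123.49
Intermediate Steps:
I(B, G) = -151 + B**2 (I(B, G) = B**2 - 151 = -151 + B**2)
-sqrt(I(215, 60)/(-19676) + 15253) = -sqrt((-151 + 215**2)/(-19676) + 15253) = -sqrt((-151 + 46225)*(-1/19676) + 15253) = -sqrt(46074*(-1/19676) + 15253) = -sqrt(-23037/9838 + 15253) = -sqrt(150035977/9838) = -sqrt(1476053941726)/9838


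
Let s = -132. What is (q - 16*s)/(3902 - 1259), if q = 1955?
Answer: 4067/2643 ≈ 1.5388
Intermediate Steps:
(q - 16*s)/(3902 - 1259) = (1955 - 16*(-132))/(3902 - 1259) = (1955 + 2112)/2643 = 4067*(1/2643) = 4067/2643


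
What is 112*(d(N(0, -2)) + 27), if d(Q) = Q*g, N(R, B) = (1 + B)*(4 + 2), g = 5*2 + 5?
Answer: -7056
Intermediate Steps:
g = 15 (g = 10 + 5 = 15)
N(R, B) = 6 + 6*B (N(R, B) = (1 + B)*6 = 6 + 6*B)
d(Q) = 15*Q (d(Q) = Q*15 = 15*Q)
112*(d(N(0, -2)) + 27) = 112*(15*(6 + 6*(-2)) + 27) = 112*(15*(6 - 12) + 27) = 112*(15*(-6) + 27) = 112*(-90 + 27) = 112*(-63) = -7056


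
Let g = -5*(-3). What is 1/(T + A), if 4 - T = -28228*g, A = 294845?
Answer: 1/718269 ≈ 1.3922e-6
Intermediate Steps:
g = 15
T = 423424 (T = 4 - (-28228)*15 = 4 - 1*(-423420) = 4 + 423420 = 423424)
1/(T + A) = 1/(423424 + 294845) = 1/718269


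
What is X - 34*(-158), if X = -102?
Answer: 5270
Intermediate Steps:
X - 34*(-158) = -102 - 34*(-158) = -102 + 5372 = 5270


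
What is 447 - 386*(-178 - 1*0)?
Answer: 69155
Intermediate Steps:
447 - 386*(-178 - 1*0) = 447 - 386*(-178 + 0) = 447 - 386*(-178) = 447 + 68708 = 69155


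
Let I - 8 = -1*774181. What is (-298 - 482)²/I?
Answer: -608400/774173 ≈ -0.78587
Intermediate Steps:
I = -774173 (I = 8 - 1*774181 = 8 - 774181 = -774173)
(-298 - 482)²/I = (-298 - 482)²/(-774173) = (-780)²*(-1/774173) = 608400*(-1/774173) = -608400/774173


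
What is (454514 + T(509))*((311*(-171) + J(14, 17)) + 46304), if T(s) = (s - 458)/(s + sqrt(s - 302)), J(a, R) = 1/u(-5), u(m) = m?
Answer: -36781104686757/11767 + 239139*sqrt(23)/58835 ≈ -3.1258e+9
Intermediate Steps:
J(a, R) = -1/5 (J(a, R) = 1/(-5) = -1/5)
T(s) = (-458 + s)/(s + sqrt(-302 + s))
(454514 + T(509))*((311*(-171) + J(14, 17)) + 46304) = (454514 + (-458 + 509)/(509 + sqrt(-302 + 509)))*((311*(-171) - 1/5) + 46304) = (454514 + 51/(509 + sqrt(207)))*((-53181 - 1/5) + 46304) = (454514 + 51/(509 + 3*sqrt(23)))*(-265906/5 + 46304) = (454514 + 51/(509 + 3*sqrt(23)))*(-34386/5) = -15628918404/5 - 1753686/(5*(509 + 3*sqrt(23)))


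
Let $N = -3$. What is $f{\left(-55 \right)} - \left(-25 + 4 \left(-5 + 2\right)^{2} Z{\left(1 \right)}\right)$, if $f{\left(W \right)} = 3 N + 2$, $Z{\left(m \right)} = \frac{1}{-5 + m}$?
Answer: $27$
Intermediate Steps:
$f{\left(W \right)} = -7$ ($f{\left(W \right)} = 3 \left(-3\right) + 2 = -9 + 2 = -7$)
$f{\left(-55 \right)} - \left(-25 + 4 \left(-5 + 2\right)^{2} Z{\left(1 \right)}\right) = -7 - \left(-25 + 4 \frac{\left(-5 + 2\right)^{2}}{-5 + 1}\right) = -7 - \left(-25 + 4 \frac{\left(-3\right)^{2}}{-4}\right) = -7 - \left(-25 + 4 \cdot 9 \left(- \frac{1}{4}\right)\right) = -7 - \left(-25 + 4 \left(- \frac{9}{4}\right)\right) = -7 - \left(-25 - 9\right) = -7 - -34 = -7 + 34 = 27$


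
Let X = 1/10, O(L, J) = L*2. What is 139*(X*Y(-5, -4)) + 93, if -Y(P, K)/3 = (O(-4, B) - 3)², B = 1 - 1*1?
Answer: -49527/10 ≈ -4952.7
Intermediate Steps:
B = 0 (B = 1 - 1 = 0)
O(L, J) = 2*L
X = ⅒ ≈ 0.10000
Y(P, K) = -363 (Y(P, K) = -3*(2*(-4) - 3)² = -3*(-8 - 3)² = -3*(-11)² = -3*121 = -363)
139*(X*Y(-5, -4)) + 93 = 139*((⅒)*(-363)) + 93 = 139*(-363/10) + 93 = -50457/10 + 93 = -49527/10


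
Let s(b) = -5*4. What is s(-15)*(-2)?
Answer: 40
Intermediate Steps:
s(b) = -20
s(-15)*(-2) = -20*(-2) = 40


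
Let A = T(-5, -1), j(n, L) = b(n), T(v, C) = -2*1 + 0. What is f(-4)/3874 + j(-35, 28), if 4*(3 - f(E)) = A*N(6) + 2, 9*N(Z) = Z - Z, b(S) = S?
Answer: -271175/7748 ≈ -34.999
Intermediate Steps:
N(Z) = 0 (N(Z) = (Z - Z)/9 = (⅑)*0 = 0)
T(v, C) = -2 (T(v, C) = -2 + 0 = -2)
j(n, L) = n
A = -2
f(E) = 5/2 (f(E) = 3 - (-2*0 + 2)/4 = 3 - (0 + 2)/4 = 3 - ¼*2 = 3 - ½ = 5/2)
f(-4)/3874 + j(-35, 28) = (5/2)/3874 - 35 = (5/2)*(1/3874) - 35 = 5/7748 - 35 = -271175/7748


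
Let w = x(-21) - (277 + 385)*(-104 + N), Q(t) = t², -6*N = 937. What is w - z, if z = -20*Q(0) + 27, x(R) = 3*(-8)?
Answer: 516538/3 ≈ 1.7218e+5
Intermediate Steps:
N = -937/6 (N = -⅙*937 = -937/6 ≈ -156.17)
x(R) = -24
z = 27 (z = -20*0² + 27 = -20*0 + 27 = 0 + 27 = 27)
w = 516619/3 (w = -24 - (277 + 385)*(-104 - 937/6) = -24 - 662*(-1561)/6 = -24 - 1*(-516691/3) = -24 + 516691/3 = 516619/3 ≈ 1.7221e+5)
w - z = 516619/3 - 1*27 = 516619/3 - 27 = 516538/3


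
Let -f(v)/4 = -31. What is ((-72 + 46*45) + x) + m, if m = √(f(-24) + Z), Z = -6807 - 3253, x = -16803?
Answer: -14805 + 12*I*√69 ≈ -14805.0 + 99.679*I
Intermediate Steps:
f(v) = 124 (f(v) = -4*(-31) = 124)
Z = -10060
m = 12*I*√69 (m = √(124 - 10060) = √(-9936) = 12*I*√69 ≈ 99.679*I)
((-72 + 46*45) + x) + m = ((-72 + 46*45) - 16803) + 12*I*√69 = ((-72 + 2070) - 16803) + 12*I*√69 = (1998 - 16803) + 12*I*√69 = -14805 + 12*I*√69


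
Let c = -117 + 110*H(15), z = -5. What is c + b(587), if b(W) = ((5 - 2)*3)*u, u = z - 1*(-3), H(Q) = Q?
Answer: 1515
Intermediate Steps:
c = 1533 (c = -117 + 110*15 = -117 + 1650 = 1533)
u = -2 (u = -5 - 1*(-3) = -5 + 3 = -2)
b(W) = -18 (b(W) = ((5 - 2)*3)*(-2) = (3*3)*(-2) = 9*(-2) = -18)
c + b(587) = 1533 - 18 = 1515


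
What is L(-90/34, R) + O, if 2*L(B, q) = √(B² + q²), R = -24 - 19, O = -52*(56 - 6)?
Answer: -2600 + √536386/34 ≈ -2578.5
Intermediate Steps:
O = -2600 (O = -52*50 = -2600)
R = -43
L(B, q) = √(B² + q²)/2
L(-90/34, R) + O = √((-90/34)² + (-43)²)/2 - 2600 = √((-90*1/34)² + 1849)/2 - 2600 = √((-45/17)² + 1849)/2 - 2600 = √(2025/289 + 1849)/2 - 2600 = √(536386/289)/2 - 2600 = (√536386/17)/2 - 2600 = √536386/34 - 2600 = -2600 + √536386/34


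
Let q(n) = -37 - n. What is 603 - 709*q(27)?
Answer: 45979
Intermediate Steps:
603 - 709*q(27) = 603 - 709*(-37 - 1*27) = 603 - 709*(-37 - 27) = 603 - 709*(-64) = 603 + 45376 = 45979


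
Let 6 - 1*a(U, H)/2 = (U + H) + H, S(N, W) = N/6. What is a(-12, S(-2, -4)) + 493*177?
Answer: 261895/3 ≈ 87298.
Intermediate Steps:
S(N, W) = N/6 (S(N, W) = N*(1/6) = N/6)
a(U, H) = 12 - 4*H - 2*U (a(U, H) = 12 - 2*((U + H) + H) = 12 - 2*((H + U) + H) = 12 - 2*(U + 2*H) = 12 + (-4*H - 2*U) = 12 - 4*H - 2*U)
a(-12, S(-2, -4)) + 493*177 = (12 - 2*(-2)/3 - 2*(-12)) + 493*177 = (12 - 4*(-1/3) + 24) + 87261 = (12 + 4/3 + 24) + 87261 = 112/3 + 87261 = 261895/3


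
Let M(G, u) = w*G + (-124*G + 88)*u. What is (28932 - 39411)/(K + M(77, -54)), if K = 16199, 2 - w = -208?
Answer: -10479/543209 ≈ -0.019291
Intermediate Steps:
w = 210 (w = 2 - 1*(-208) = 2 + 208 = 210)
M(G, u) = 210*G + u*(88 - 124*G) (M(G, u) = 210*G + (-124*G + 88)*u = 210*G + (88 - 124*G)*u = 210*G + u*(88 - 124*G))
(28932 - 39411)/(K + M(77, -54)) = (28932 - 39411)/(16199 + (88*(-54) + 210*77 - 124*77*(-54))) = -10479/(16199 + (-4752 + 16170 + 515592)) = -10479/(16199 + 527010) = -10479/543209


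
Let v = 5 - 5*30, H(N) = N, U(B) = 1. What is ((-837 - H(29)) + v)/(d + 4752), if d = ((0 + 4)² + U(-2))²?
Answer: -1011/5041 ≈ -0.20056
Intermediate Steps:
v = -145 (v = 5 - 150 = -145)
d = 289 (d = ((0 + 4)² + 1)² = (4² + 1)² = (16 + 1)² = 17² = 289)
((-837 - H(29)) + v)/(d + 4752) = ((-837 - 1*29) - 145)/(289 + 4752) = ((-837 - 29) - 145)/5041 = (-866 - 145)*(1/5041) = -1011*1/5041 = -1011/5041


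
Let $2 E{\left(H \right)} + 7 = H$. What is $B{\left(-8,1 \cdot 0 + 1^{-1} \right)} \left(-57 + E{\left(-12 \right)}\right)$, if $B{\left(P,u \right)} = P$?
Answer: $532$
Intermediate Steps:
$E{\left(H \right)} = - \frac{7}{2} + \frac{H}{2}$
$B{\left(-8,1 \cdot 0 + 1^{-1} \right)} \left(-57 + E{\left(-12 \right)}\right) = - 8 \left(-57 + \left(- \frac{7}{2} + \frac{1}{2} \left(-12\right)\right)\right) = - 8 \left(-57 - \frac{19}{2}\right) = \left(-8\right) \left(- \frac{133}{2}\right) = 532$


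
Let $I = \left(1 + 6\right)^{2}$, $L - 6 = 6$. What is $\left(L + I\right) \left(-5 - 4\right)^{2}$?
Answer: $4941$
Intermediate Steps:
$L = 12$ ($L = 6 + 6 = 12$)
$I = 49$ ($I = 7^{2} = 49$)
$\left(L + I\right) \left(-5 - 4\right)^{2} = \left(12 + 49\right) \left(-5 - 4\right)^{2} = 61 \left(-9\right)^{2} = 61 \cdot 81 = 4941$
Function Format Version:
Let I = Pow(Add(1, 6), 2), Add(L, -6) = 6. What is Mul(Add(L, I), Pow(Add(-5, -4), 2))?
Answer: 4941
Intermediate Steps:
L = 12 (L = Add(6, 6) = 12)
I = 49 (I = Pow(7, 2) = 49)
Mul(Add(L, I), Pow(Add(-5, -4), 2)) = Mul(Add(12, 49), Pow(Add(-5, -4), 2)) = Mul(61, Pow(-9, 2)) = Mul(61, 81) = 4941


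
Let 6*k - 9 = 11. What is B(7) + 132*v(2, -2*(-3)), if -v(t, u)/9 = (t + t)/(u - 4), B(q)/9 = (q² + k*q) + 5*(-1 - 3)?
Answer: -1905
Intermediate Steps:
k = 10/3 (k = 3/2 + (⅙)*11 = 3/2 + 11/6 = 10/3 ≈ 3.3333)
B(q) = -180 + 9*q² + 30*q (B(q) = 9*((q² + 10*q/3) + 5*(-1 - 3)) = 9*((q² + 10*q/3) + 5*(-4)) = 9*((q² + 10*q/3) - 20) = 9*(-20 + q² + 10*q/3) = -180 + 9*q² + 30*q)
v(t, u) = -18*t/(-4 + u) (v(t, u) = -9*(t + t)/(u - 4) = -9*2*t/(-4 + u) = -18*t/(-4 + u))
B(7) + 132*v(2, -2*(-3)) = (-180 + 9*7² + 30*7) + 132*(-18*2/(-4 - 2*(-3))) = (-180 + 9*49 + 210) + 132*(-18*2/(-4 + 6)) = (-180 + 441 + 210) + 132*(-18*2/2) = 471 + 132*(-18*2*½) = 471 + 132*(-18) = 471 - 2376 = -1905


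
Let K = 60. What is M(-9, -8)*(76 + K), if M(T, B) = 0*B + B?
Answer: -1088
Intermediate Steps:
M(T, B) = B (M(T, B) = 0 + B = B)
M(-9, -8)*(76 + K) = -8*(76 + 60) = -8*136 = -1088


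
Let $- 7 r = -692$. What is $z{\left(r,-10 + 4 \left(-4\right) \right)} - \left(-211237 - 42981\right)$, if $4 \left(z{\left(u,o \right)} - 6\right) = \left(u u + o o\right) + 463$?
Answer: $\frac{50362579}{196} \approx 2.5695 \cdot 10^{5}$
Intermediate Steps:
$r = \frac{692}{7}$ ($r = \left(- \frac{1}{7}\right) \left(-692\right) = \frac{692}{7} \approx 98.857$)
$z{\left(u,o \right)} = \frac{487}{4} + \frac{o^{2}}{4} + \frac{u^{2}}{4}$ ($z{\left(u,o \right)} = 6 + \frac{\left(u u + o o\right) + 463}{4} = 6 + \frac{\left(u^{2} + o^{2}\right) + 463}{4} = 6 + \frac{\left(o^{2} + u^{2}\right) + 463}{4} = 6 + \frac{463 + o^{2} + u^{2}}{4} = 6 + \left(\frac{463}{4} + \frac{o^{2}}{4} + \frac{u^{2}}{4}\right) = \frac{487}{4} + \frac{o^{2}}{4} + \frac{u^{2}}{4}$)
$z{\left(r,-10 + 4 \left(-4\right) \right)} - \left(-211237 - 42981\right) = \left(\frac{487}{4} + \frac{\left(-10 + 4 \left(-4\right)\right)^{2}}{4} + \frac{\left(\frac{692}{7}\right)^{2}}{4}\right) - \left(-211237 - 42981\right) = \left(\frac{487}{4} + \frac{\left(-10 - 16\right)^{2}}{4} + \frac{1}{4} \cdot \frac{478864}{49}\right) - \left(-211237 - 42981\right) = \left(\frac{487}{4} + \frac{\left(-26\right)^{2}}{4} + \frac{119716}{49}\right) - -254218 = \left(\frac{487}{4} + \frac{1}{4} \cdot 676 + \frac{119716}{49}\right) + 254218 = \left(\frac{487}{4} + 169 + \frac{119716}{49}\right) + 254218 = \frac{535851}{196} + 254218 = \frac{50362579}{196}$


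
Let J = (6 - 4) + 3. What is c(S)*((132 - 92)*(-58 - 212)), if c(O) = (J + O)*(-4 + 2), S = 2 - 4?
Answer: 64800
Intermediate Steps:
J = 5 (J = 2 + 3 = 5)
S = -2
c(O) = -10 - 2*O (c(O) = (5 + O)*(-4 + 2) = (5 + O)*(-2) = -10 - 2*O)
c(S)*((132 - 92)*(-58 - 212)) = (-10 - 2*(-2))*((132 - 92)*(-58 - 212)) = (-10 + 4)*(40*(-270)) = -6*(-10800) = 64800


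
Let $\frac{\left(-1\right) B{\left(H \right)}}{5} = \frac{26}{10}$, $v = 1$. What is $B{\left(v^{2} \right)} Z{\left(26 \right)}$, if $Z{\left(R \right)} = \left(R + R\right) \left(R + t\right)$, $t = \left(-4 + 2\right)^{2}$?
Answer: $-20280$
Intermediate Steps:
$t = 4$ ($t = \left(-2\right)^{2} = 4$)
$Z{\left(R \right)} = 2 R \left(4 + R\right)$ ($Z{\left(R \right)} = \left(R + R\right) \left(R + 4\right) = 2 R \left(4 + R\right)$)
$B{\left(H \right)} = -13$ ($B{\left(H \right)} = - 5 \cdot \frac{26}{10} = - 5 \cdot 26 \cdot \frac{1}{10} = \left(-5\right) \frac{13}{5} = -13$)
$B{\left(v^{2} \right)} Z{\left(26 \right)} = - 13 \cdot 2 \cdot 26 \left(4 + 26\right) = - 13 \cdot 2 \cdot 26 \cdot 30 = \left(-13\right) 1560 = -20280$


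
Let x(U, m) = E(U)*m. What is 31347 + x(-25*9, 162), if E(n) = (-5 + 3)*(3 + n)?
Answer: 103275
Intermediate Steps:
E(n) = -6 - 2*n (E(n) = -2*(3 + n) = -6 - 2*n)
x(U, m) = m*(-6 - 2*U) (x(U, m) = (-6 - 2*U)*m = m*(-6 - 2*U))
31347 + x(-25*9, 162) = 31347 - 2*162*(3 - 25*9) = 31347 - 2*162*(3 - 225) = 31347 - 2*162*(-222) = 31347 + 71928 = 103275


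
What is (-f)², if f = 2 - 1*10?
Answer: 64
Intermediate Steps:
f = -8 (f = 2 - 10 = -8)
(-f)² = (-1*(-8))² = 8² = 64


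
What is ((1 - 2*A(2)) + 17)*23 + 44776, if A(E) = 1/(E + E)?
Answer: 90357/2 ≈ 45179.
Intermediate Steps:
A(E) = 1/(2*E)
((1 - 2*A(2)) + 17)*23 + 44776 = ((1 - 1/2) + 17)*23 + 44776 = ((1 - 2*¼) + 17)*23 + 44776 = ((1 - ½) + 17)*23 + 44776 = (½ + 17)*23 + 44776 = (35/2)*23 + 44776 = 805/2 + 44776 = 90357/2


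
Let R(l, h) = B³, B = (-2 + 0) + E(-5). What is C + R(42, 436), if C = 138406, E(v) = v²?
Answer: 150573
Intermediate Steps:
B = 23 (B = (-2 + 0) + (-5)² = -2 + 25 = 23)
R(l, h) = 12167 (R(l, h) = 23³ = 12167)
C + R(42, 436) = 138406 + 12167 = 150573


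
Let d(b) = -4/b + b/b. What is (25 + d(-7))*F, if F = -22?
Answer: -4092/7 ≈ -584.57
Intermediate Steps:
d(b) = 1 - 4/b (d(b) = -4/b + 1 = 1 - 4/b)
(25 + d(-7))*F = (25 + (-4 - 7)/(-7))*(-22) = (25 - ⅐*(-11))*(-22) = (25 + 11/7)*(-22) = (186/7)*(-22) = -4092/7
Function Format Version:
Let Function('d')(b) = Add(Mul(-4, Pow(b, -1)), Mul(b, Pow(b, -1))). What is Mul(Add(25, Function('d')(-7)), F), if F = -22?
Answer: Rational(-4092, 7) ≈ -584.57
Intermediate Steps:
Function('d')(b) = Add(1, Mul(-4, Pow(b, -1))) (Function('d')(b) = Add(Mul(-4, Pow(b, -1)), 1) = Add(1, Mul(-4, Pow(b, -1))))
Mul(Add(25, Function('d')(-7)), F) = Mul(Add(25, Mul(Pow(-7, -1), Add(-4, -7))), -22) = Mul(Add(25, Mul(Rational(-1, 7), -11)), -22) = Mul(Add(25, Rational(11, 7)), -22) = Mul(Rational(186, 7), -22) = Rational(-4092, 7)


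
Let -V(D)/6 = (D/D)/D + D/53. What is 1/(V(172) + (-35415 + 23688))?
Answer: -4558/53540577 ≈ -8.5132e-5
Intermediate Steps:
V(D) = -6/D - 6*D/53 (V(D) = -6*((D/D)/D + D/53) = -6*(1/D + D*(1/53)) = -6*(1/D + D/53) = -6/D - 6*D/53)
1/(V(172) + (-35415 + 23688)) = 1/((-6/172 - 6/53*172) + (-35415 + 23688)) = 1/((-6*1/172 - 1032/53) - 11727) = 1/((-3/86 - 1032/53) - 11727) = 1/(-88911/4558 - 11727) = 1/(-53540577/4558) = -4558/53540577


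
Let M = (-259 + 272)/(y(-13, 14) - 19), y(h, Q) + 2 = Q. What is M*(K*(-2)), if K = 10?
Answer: 260/7 ≈ 37.143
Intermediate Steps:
y(h, Q) = -2 + Q
M = -13/7 (M = (-259 + 272)/((-2 + 14) - 19) = 13/(12 - 19) = 13/(-7) = 13*(-⅐) = -13/7 ≈ -1.8571)
M*(K*(-2)) = -130*(-2)/7 = -13/7*(-20) = 260/7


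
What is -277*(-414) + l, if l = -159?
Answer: 114519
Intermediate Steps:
-277*(-414) + l = -277*(-414) - 159 = 114678 - 159 = 114519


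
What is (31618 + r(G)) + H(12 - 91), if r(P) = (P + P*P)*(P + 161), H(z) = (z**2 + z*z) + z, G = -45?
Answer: 273701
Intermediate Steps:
H(z) = z + 2*z**2 (H(z) = (z**2 + z**2) + z = 2*z**2 + z = z + 2*z**2)
r(P) = (161 + P)*(P + P**2) (r(P) = (P + P**2)*(161 + P) = (161 + P)*(P + P**2))
(31618 + r(G)) + H(12 - 91) = (31618 - 45*(161 + (-45)**2 + 162*(-45))) + (12 - 91)*(1 + 2*(12 - 91)) = (31618 - 45*(161 + 2025 - 7290)) - 79*(1 + 2*(-79)) = (31618 - 45*(-5104)) - 79*(1 - 158) = (31618 + 229680) - 79*(-157) = 261298 + 12403 = 273701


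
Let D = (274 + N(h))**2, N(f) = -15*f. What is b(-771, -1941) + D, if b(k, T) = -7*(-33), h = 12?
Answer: 9067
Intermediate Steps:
b(k, T) = 231
D = 8836 (D = (274 - 15*12)**2 = (274 - 180)**2 = 94**2 = 8836)
b(-771, -1941) + D = 231 + 8836 = 9067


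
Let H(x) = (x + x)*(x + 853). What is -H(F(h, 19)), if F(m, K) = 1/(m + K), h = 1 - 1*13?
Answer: -11944/49 ≈ -243.76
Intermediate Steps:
h = -12 (h = 1 - 13 = -12)
F(m, K) = 1/(K + m)
H(x) = 2*x*(853 + x) (H(x) = (2*x)*(853 + x) = 2*x*(853 + x))
-H(F(h, 19)) = -2*(853 + 1/(19 - 12))/(19 - 12) = -2*(853 + 1/7)/7 = -2*(853 + ⅐)/7 = -2*5972/(7*7) = -1*11944/49 = -11944/49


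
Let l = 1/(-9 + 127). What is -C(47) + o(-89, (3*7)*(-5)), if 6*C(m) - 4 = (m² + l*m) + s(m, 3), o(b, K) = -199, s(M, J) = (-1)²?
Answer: -402191/708 ≈ -568.07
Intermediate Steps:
s(M, J) = 1
l = 1/118 ≈ 0.0084746
C(m) = ⅚ + m²/6 + m/708 (C(m) = ⅔ + ((m² + m/118) + 1)/6 = ⅔ + (1 + m² + m/118)/6 = ⅔ + (⅙ + m²/6 + m/708) = ⅚ + m²/6 + m/708)
-C(47) + o(-89, (3*7)*(-5)) = -(⅚ + (⅙)*47² + (1/708)*47) - 199 = -(⅚ + (⅙)*2209 + 47/708) - 199 = -(⅚ + 2209/6 + 47/708) - 199 = -1*261299/708 - 199 = -261299/708 - 199 = -402191/708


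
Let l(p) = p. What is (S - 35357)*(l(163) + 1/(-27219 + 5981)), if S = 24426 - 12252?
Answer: -80254747119/21238 ≈ -3.7788e+6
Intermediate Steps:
S = 12174
(S - 35357)*(l(163) + 1/(-27219 + 5981)) = (12174 - 35357)*(163 + 1/(-27219 + 5981)) = -23183*(163 + 1/(-21238)) = -23183*(163 - 1/21238) = -23183*3461793/21238 = -80254747119/21238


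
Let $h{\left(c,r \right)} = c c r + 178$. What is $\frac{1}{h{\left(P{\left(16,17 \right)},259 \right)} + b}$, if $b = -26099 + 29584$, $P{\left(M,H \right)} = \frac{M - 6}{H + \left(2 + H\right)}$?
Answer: $\frac{324}{1193287} \approx 0.00027152$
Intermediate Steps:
$P{\left(M,H \right)} = \frac{-6 + M}{2 + 2 H}$
$h{\left(c,r \right)} = 178 + r c^{2}$ ($h{\left(c,r \right)} = c^{2} r + 178 = r c^{2} + 178 = 178 + r c^{2}$)
$b = 3485$
$\frac{1}{h{\left(P{\left(16,17 \right)},259 \right)} + b} = \frac{1}{\left(178 + 259 \left(\frac{-6 + 16}{2 \left(1 + 17\right)}\right)^{2}\right) + 3485} = \frac{1}{\left(178 + 259 \left(\frac{1}{2} \cdot \frac{1}{18} \cdot 10\right)^{2}\right) + 3485} = \frac{1}{\left(178 + 259 \left(\frac{5}{18}\right)^{2}\right) + 3485} = \frac{1}{\left(178 + 259 \cdot \frac{25}{324}\right) + 3485} = \frac{1}{\left(178 + \frac{6475}{324}\right) + 3485} = \frac{1}{\frac{64147}{324} + 3485} = \frac{1}{\frac{1193287}{324}} = \frac{324}{1193287}$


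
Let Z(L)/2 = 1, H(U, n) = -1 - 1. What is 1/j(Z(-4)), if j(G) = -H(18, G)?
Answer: 1/2 ≈ 0.50000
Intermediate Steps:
H(U, n) = -2
Z(L) = 2 (Z(L) = 2*1 = 2)
j(G) = 2 (j(G) = -1*(-2) = 2)
1/j(Z(-4)) = 1/2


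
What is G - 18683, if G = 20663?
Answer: 1980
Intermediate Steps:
G - 18683 = 20663 - 18683 = 1980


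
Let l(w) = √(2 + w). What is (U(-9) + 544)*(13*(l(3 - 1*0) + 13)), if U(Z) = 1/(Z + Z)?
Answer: 1654679/18 + 127283*√5/18 ≈ 1.0774e+5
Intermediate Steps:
U(Z) = 1/(2*Z)
(U(-9) + 544)*(13*(l(3 - 1*0) + 13)) = ((½)/(-9) + 544)*(13*(√(2 + (3 - 1*0)) + 13)) = ((½)*(-⅑) + 544)*(13*(√(2 + (3 + 0)) + 13)) = (-1/18 + 544)*(13*(√(2 + 3) + 13)) = 9791*(13*(√5 + 13))/18 = 9791*(13*(13 + √5))/18 = 9791*(169 + 13*√5)/18 = 1654679/18 + 127283*√5/18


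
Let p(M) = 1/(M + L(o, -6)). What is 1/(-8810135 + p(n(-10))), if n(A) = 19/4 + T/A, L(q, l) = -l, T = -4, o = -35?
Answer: -223/1964660085 ≈ -1.1351e-7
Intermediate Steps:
n(A) = 19/4 - 4/A
p(M) = 1/(6 + M) (p(M) = 1/(M - 1*(-6)) = 1/(M + 6) = 1/(6 + M))
1/(-8810135 + p(n(-10))) = 1/(-8810135 + 1/(6 + (19/4 - 4/(-10)))) = 1/(-8810135 + 1/(6 + (19/4 - 4*(-1/10)))) = 1/(-8810135 + 1/(6 + (19/4 + 2/5))) = 1/(-8810135 + 1/(6 + 103/20)) = 1/(-8810135 + 1/(223/20)) = 1/(-8810135 + 20/223) = 1/(-1964660085/223) = -223/1964660085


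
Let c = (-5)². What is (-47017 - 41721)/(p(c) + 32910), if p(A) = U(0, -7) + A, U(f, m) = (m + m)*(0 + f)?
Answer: -88738/32935 ≈ -2.6943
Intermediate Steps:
U(f, m) = 2*f*m (U(f, m) = (2*m)*f = 2*f*m)
c = 25
p(A) = A (p(A) = 2*0*(-7) + A = 0 + A = A)
(-47017 - 41721)/(p(c) + 32910) = (-47017 - 41721)/(25 + 32910) = -88738/32935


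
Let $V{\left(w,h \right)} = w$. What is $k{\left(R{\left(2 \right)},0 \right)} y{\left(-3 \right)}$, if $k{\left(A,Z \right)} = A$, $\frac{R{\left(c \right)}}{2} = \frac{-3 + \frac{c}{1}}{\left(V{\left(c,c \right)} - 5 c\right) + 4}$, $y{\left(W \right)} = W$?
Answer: $- \frac{3}{2} \approx -1.5$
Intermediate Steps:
$R{\left(c \right)} = \frac{2 \left(-3 + c\right)}{4 - 4 c}$ ($R{\left(c \right)} = 2 \frac{-3 + \frac{c}{1}}{\left(c - 5 c\right) + 4} = 2 \frac{-3 + c 1}{- 4 c + 4} = 2 \frac{-3 + c}{4 - 4 c} = \frac{2 \left(-3 + c\right)}{4 - 4 c}$)
$k{\left(R{\left(2 \right)},0 \right)} y{\left(-3 \right)} = \frac{-3 + 2}{2 \left(1 - 2\right)} \left(-3\right) = \frac{1}{2} \frac{1}{1 - 2} \left(-1\right) \left(-3\right) = \frac{1}{2} \frac{1}{-1} \left(-1\right) \left(-3\right) = \frac{1}{2} \left(-1\right) \left(-1\right) \left(-3\right) = \frac{1}{2} \left(-3\right) = - \frac{3}{2}$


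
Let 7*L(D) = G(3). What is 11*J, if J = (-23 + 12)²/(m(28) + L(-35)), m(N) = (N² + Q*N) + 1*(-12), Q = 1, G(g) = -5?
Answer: 9317/5595 ≈ 1.6652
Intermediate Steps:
L(D) = -5/7 (L(D) = (⅐)*(-5) = -5/7)
m(N) = -12 + N + N² (m(N) = (N² + 1*N) + 1*(-12) = (N² + N) - 12 = (N + N²) - 12 = -12 + N + N²)
J = 847/5595 (J = (-23 + 12)²/((-12 + 28 + 28²) - 5/7) = (-11)²/((-12 + 28 + 784) - 5/7) = 121/(800 - 5/7) = 121/(5595/7) = 121*(7/5595) = 847/5595 ≈ 0.15139)
11*J = 11*(847/5595) = 9317/5595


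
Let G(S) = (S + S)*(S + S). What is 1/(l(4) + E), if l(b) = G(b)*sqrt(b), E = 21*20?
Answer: 1/548 ≈ 0.0018248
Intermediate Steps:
E = 420
G(S) = 4*S**2 (G(S) = (2*S)*(2*S) = 4*S**2)
l(b) = 4*b**(5/2) (l(b) = (4*b**2)*sqrt(b) = 4*b**(5/2))
1/(l(4) + E) = 1/(4*4**(5/2) + 420) = 1/(4*32 + 420) = 1/(128 + 420) = 1/548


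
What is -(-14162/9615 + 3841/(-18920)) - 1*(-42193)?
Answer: 1535175645131/36383160 ≈ 42195.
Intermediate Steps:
-(-14162/9615 + 3841/(-18920)) - 1*(-42193) = -(-14162*1/9615 + 3841*(-1/18920)) + 42193 = -(-14162/9615 - 3841/18920) + 42193 = -1*(-60975251/36383160) + 42193 = 60975251/36383160 + 42193 = 1535175645131/36383160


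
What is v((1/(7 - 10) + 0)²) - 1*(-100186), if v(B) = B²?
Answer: 8115067/81 ≈ 1.0019e+5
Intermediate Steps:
v((1/(7 - 10) + 0)²) - 1*(-100186) = ((1/(7 - 10) + 0)²)² - 1*(-100186) = ((1/(-3) + 0)²)² + 100186 = ((-⅓ + 0)²)² + 100186 = ((-⅓)²)² + 100186 = (⅑)² + 100186 = 1/81 + 100186 = 8115067/81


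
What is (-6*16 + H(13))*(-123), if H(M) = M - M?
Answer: 11808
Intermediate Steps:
H(M) = 0
(-6*16 + H(13))*(-123) = (-6*16 + 0)*(-123) = (-96 + 0)*(-123) = -96*(-123) = 11808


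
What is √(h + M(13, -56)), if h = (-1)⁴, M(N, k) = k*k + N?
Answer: 15*√14 ≈ 56.125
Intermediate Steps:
M(N, k) = N + k² (M(N, k) = k² + N = N + k²)
h = 1
√(h + M(13, -56)) = √(1 + (13 + (-56)²)) = √(1 + (13 + 3136)) = √(1 + 3149) = √3150 = 15*√14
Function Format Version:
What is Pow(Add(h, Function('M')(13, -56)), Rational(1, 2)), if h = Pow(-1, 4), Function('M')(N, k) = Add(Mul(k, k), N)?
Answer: Mul(15, Pow(14, Rational(1, 2))) ≈ 56.125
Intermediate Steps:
Function('M')(N, k) = Add(N, Pow(k, 2)) (Function('M')(N, k) = Add(Pow(k, 2), N) = Add(N, Pow(k, 2)))
h = 1
Pow(Add(h, Function('M')(13, -56)), Rational(1, 2)) = Pow(Add(1, Add(13, Pow(-56, 2))), Rational(1, 2)) = Pow(Add(1, Add(13, 3136)), Rational(1, 2)) = Pow(Add(1, 3149), Rational(1, 2)) = Pow(3150, Rational(1, 2)) = Mul(15, Pow(14, Rational(1, 2)))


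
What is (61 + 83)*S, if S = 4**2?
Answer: 2304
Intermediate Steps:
S = 16
(61 + 83)*S = (61 + 83)*16 = 144*16 = 2304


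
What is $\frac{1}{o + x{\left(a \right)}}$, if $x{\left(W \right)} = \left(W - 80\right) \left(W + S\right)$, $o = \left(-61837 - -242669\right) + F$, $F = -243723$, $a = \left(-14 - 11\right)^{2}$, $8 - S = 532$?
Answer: $- \frac{1}{7846} \approx -0.00012745$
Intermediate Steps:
$S = -524$ ($S = 8 - 532 = -524$)
$a = 625$ ($a = \left(-25\right)^{2} = 625$)
$o = -62891$ ($o = \left(-61837 - -242669\right) - 243723 = \left(-61837 + 242669\right) - 243723 = 180832 - 243723 = -62891$)
$x{\left(W \right)} = \left(-524 + W\right) \left(-80 + W\right)$ ($x{\left(W \right)} = \left(W - 80\right) \left(W - 524\right) = \left(-80 + W\right) \left(-524 + W\right) = \left(-524 + W\right) \left(-80 + W\right)$)
$\frac{1}{o + x{\left(a \right)}} = \frac{1}{-62891 + \left(41920 + 625^{2} - 377500\right)} = \frac{1}{-62891 + \left(41920 + 390625 - 377500\right)} = \frac{1}{-62891 + 55045} = \frac{1}{-7846} = - \frac{1}{7846}$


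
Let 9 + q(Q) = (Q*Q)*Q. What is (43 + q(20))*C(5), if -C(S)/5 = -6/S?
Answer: 48204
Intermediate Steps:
C(S) = 30/S (C(S) = -(-30)/S = 30/S)
q(Q) = -9 + Q³ (q(Q) = -9 + (Q*Q)*Q = -9 + Q²*Q = -9 + Q³)
(43 + q(20))*C(5) = (43 + (-9 + 20³))*(30/5) = (43 + (-9 + 8000))*(30*(⅕)) = (43 + 7991)*6 = 8034*6 = 48204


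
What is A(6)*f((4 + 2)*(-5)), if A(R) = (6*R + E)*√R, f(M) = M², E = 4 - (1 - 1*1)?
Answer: 36000*√6 ≈ 88182.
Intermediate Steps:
E = 4 (E = 4 - (1 - 1) = 4 - 1*0 = 4 + 0 = 4)
A(R) = √R*(4 + 6*R) (A(R) = (6*R + 4)*√R = (4 + 6*R)*√R = √R*(4 + 6*R))
A(6)*f((4 + 2)*(-5)) = (√6*(4 + 6*6))*((4 + 2)*(-5))² = (√6*(4 + 36))*(6*(-5))² = (√6*40)*(-30)² = (40*√6)*900 = 36000*√6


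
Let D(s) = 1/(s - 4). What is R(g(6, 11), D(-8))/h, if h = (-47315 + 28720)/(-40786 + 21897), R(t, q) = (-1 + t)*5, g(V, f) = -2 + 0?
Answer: -56667/3719 ≈ -15.237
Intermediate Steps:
D(s) = 1/(-4 + s)
g(V, f) = -2
R(t, q) = -5 + 5*t
h = 18595/18889 (h = -18595/(-18889) = -18595*(-1/18889) = 18595/18889 ≈ 0.98444)
R(g(6, 11), D(-8))/h = (-5 + 5*(-2))/(18595/18889) = (-5 - 10)*(18889/18595) = -15*18889/18595 = -56667/3719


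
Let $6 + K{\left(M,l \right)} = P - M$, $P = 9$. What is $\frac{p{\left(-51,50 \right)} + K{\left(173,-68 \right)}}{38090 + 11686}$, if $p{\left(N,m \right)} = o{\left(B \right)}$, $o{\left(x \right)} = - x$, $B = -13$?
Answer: $- \frac{157}{49776} \approx -0.0031541$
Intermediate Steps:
$K{\left(M,l \right)} = 3 - M$ ($K{\left(M,l \right)} = -6 - \left(-9 + M\right) = 3 - M$)
$p{\left(N,m \right)} = 13$ ($p{\left(N,m \right)} = \left(-1\right) \left(-13\right) = 13$)
$\frac{p{\left(-51,50 \right)} + K{\left(173,-68 \right)}}{38090 + 11686} = \frac{13 + \left(3 - 173\right)}{38090 + 11686} = \frac{13 + \left(3 - 173\right)}{49776} = \left(13 - 170\right) \frac{1}{49776} = \left(-157\right) \frac{1}{49776} = - \frac{157}{49776}$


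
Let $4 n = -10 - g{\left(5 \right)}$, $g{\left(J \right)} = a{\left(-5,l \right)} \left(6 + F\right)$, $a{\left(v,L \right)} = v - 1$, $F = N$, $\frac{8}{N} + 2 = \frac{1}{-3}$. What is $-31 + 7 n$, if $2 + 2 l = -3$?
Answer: $- \frac{43}{2} \approx -21.5$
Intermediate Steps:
$N = - \frac{24}{7}$ ($N = \frac{8}{-2 + \frac{1}{-3}} = \frac{8}{-2 - \frac{1}{3}} = \frac{8}{- \frac{7}{3}} = 8 \left(- \frac{3}{7}\right) = - \frac{24}{7} \approx -3.4286$)
$F = - \frac{24}{7} \approx -3.4286$
$l = - \frac{5}{2}$ ($l = -1 + \frac{1}{2} \left(-3\right) = -1 - \frac{3}{2} = - \frac{5}{2} \approx -2.5$)
$a{\left(v,L \right)} = -1 + v$
$g{\left(J \right)} = - \frac{108}{7}$ ($g{\left(J \right)} = \left(-1 - 5\right) \left(6 - \frac{24}{7}\right) = \left(-6\right) \frac{18}{7} = - \frac{108}{7}$)
$n = \frac{19}{14}$ ($n = \frac{-10 - - \frac{108}{7}}{4} = \frac{-10 + \frac{108}{7}}{4} = \frac{1}{4} \cdot \frac{38}{7} = \frac{19}{14} \approx 1.3571$)
$-31 + 7 n = -31 + 7 \cdot \frac{19}{14} = -31 + \frac{19}{2} = - \frac{43}{2}$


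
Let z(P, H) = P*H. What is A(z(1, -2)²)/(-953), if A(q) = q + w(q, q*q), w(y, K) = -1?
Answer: -3/953 ≈ -0.0031480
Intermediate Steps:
z(P, H) = H*P
A(q) = -1 + q (A(q) = q - 1 = -1 + q)
A(z(1, -2)²)/(-953) = (-1 + (-2*1)²)/(-953) = (-1 + (-2)²)*(-1/953) = (-1 + 4)*(-1/953) = 3*(-1/953) = -3/953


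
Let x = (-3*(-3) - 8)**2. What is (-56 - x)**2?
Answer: 3249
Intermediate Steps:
x = 1 (x = (9 - 8)**2 = 1**2 = 1)
(-56 - x)**2 = (-56 - 1*1)**2 = (-56 - 1)**2 = (-57)**2 = 3249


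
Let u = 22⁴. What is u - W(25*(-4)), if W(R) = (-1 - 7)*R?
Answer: 233456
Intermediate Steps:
W(R) = -8*R
u = 234256
u - W(25*(-4)) = 234256 - (-8)*25*(-4) = 234256 - (-8)*(-100) = 234256 - 1*800 = 234256 - 800 = 233456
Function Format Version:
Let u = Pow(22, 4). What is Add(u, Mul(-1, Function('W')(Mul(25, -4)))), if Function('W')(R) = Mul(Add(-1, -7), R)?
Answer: 233456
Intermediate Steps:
Function('W')(R) = Mul(-8, R)
u = 234256
Add(u, Mul(-1, Function('W')(Mul(25, -4)))) = Add(234256, Mul(-1, Mul(-8, Mul(25, -4)))) = Add(234256, Mul(-1, Mul(-8, -100))) = Add(234256, Mul(-1, 800)) = Add(234256, -800) = 233456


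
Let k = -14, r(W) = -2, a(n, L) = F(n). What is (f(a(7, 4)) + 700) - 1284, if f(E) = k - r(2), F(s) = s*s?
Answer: -596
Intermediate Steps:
F(s) = s**2
a(n, L) = n**2
f(E) = -12 (f(E) = -14 - 1*(-2) = -14 + 2 = -12)
(f(a(7, 4)) + 700) - 1284 = (-12 + 700) - 1284 = 688 - 1284 = -596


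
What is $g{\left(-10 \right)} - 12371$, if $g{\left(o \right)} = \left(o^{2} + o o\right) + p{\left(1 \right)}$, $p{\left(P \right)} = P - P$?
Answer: $-12171$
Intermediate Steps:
$p{\left(P \right)} = 0$
$g{\left(o \right)} = 2 o^{2}$ ($g{\left(o \right)} = \left(o^{2} + o o\right) + 0 = \left(o^{2} + o^{2}\right) + 0 = 2 o^{2} + 0 = 2 o^{2}$)
$g{\left(-10 \right)} - 12371 = 2 \left(-10\right)^{2} - 12371 = 2 \cdot 100 - 12371 = 200 - 12371 = -12171$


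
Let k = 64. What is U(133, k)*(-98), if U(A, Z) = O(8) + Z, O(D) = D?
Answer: -7056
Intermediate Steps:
U(A, Z) = 8 + Z
U(133, k)*(-98) = (8 + 64)*(-98) = 72*(-98) = -7056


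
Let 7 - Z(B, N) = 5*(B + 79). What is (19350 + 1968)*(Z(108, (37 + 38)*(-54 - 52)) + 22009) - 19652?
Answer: 449385106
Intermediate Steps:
Z(B, N) = -388 - 5*B (Z(B, N) = 7 - 5*(B + 79) = 7 - 5*(79 + B) = 7 - (395 + 5*B) = 7 + (-395 - 5*B) = -388 - 5*B)
(19350 + 1968)*(Z(108, (37 + 38)*(-54 - 52)) + 22009) - 19652 = (19350 + 1968)*((-388 - 5*108) + 22009) - 19652 = 21318*((-388 - 540) + 22009) - 19652 = 21318*(-928 + 22009) - 19652 = 21318*21081 - 19652 = 449404758 - 19652 = 449385106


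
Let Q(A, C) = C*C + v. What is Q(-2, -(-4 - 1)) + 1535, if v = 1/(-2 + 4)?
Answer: 3121/2 ≈ 1560.5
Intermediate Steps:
v = 1/2 ≈ 0.50000
Q(A, C) = 1/2 + C**2 (Q(A, C) = C*C + 1/2 = C**2 + 1/2 = 1/2 + C**2)
Q(-2, -(-4 - 1)) + 1535 = (1/2 + (-(-4 - 1))**2) + 1535 = (1/2 + (-1*(-5))**2) + 1535 = (1/2 + 5**2) + 1535 = (1/2 + 25) + 1535 = 51/2 + 1535 = 3121/2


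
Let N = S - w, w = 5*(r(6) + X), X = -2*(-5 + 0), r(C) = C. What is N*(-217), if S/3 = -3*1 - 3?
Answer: 21266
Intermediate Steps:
X = 10 (X = -2*(-5) = 10)
w = 80 (w = 5*(6 + 10) = 5*16 = 80)
S = -18 (S = 3*(-3*1 - 3) = 3*(-3 - 3) = 3*(-6) = -18)
N = -98 (N = -18 - 1*80 = -18 - 80 = -98)
N*(-217) = -98*(-217) = 21266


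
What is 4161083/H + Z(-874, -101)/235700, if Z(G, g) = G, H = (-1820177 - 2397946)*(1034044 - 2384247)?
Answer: -2488365474127903/671193736468996650 ≈ -0.0037074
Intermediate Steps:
H = 5695322328969 (H = -4218123*(-1350203) = 5695322328969)
4161083/H + Z(-874, -101)/235700 = 4161083/5695322328969 - 874/235700 = 4161083*(1/5695322328969) - 874*1/235700 = 4161083/5695322328969 - 437/117850 = -2488365474127903/671193736468996650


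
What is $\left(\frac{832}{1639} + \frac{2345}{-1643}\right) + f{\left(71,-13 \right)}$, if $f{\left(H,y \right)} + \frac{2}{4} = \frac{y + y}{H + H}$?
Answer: $- \frac{612869087}{382388534} \approx -1.6027$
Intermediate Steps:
$f{\left(H,y \right)} = - \frac{1}{2} + \frac{y}{H}$ ($f{\left(H,y \right)} = - \frac{1}{2} + \frac{y + y}{H + H} = - \frac{1}{2} + \frac{2 y}{2 H} = - \frac{1}{2} + 2 y \frac{1}{2 H} = - \frac{1}{2} + \frac{y}{H}$)
$\left(\frac{832}{1639} + \frac{2345}{-1643}\right) + f{\left(71,-13 \right)} = \left(\frac{832}{1639} + \frac{2345}{-1643}\right) + \frac{-13 - \frac{71}{2}}{71} = \left(832 \cdot \frac{1}{1639} + 2345 \left(- \frac{1}{1643}\right)\right) + \frac{-13 - \frac{71}{2}}{71} = \left(\frac{832}{1639} - \frac{2345}{1643}\right) + \frac{1}{71} \left(- \frac{97}{2}\right) = - \frac{2476479}{2692877} - \frac{97}{142} = - \frac{612869087}{382388534}$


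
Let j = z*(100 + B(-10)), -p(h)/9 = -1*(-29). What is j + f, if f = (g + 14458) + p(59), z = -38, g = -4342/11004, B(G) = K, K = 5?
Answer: 56156743/5502 ≈ 10207.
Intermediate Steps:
p(h) = -261 (p(h) = -(-9)*(-29) = -9*29 = -261)
B(G) = 5
g = -2171/5502 (g = -4342*1/11004 = -2171/5502 ≈ -0.39458)
f = 78109723/5502 (f = (-2171/5502 + 14458) - 261 = 79545745/5502 - 261 = 78109723/5502 ≈ 14197.)
j = -3990 (j = -38*(100 + 5) = -38*105 = -3990)
j + f = -3990 + 78109723/5502 = 56156743/5502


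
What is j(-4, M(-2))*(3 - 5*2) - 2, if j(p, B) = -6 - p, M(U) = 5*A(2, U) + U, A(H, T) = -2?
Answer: 12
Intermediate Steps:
M(U) = -10 + U (M(U) = 5*(-2) + U = -10 + U)
j(-4, M(-2))*(3 - 5*2) - 2 = (-6 - 1*(-4))*(3 - 5*2) - 2 = (-6 + 4)*(3 - 10) - 2 = -2*(-7) - 2 = 14 - 2 = 12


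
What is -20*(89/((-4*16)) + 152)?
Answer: -48195/16 ≈ -3012.2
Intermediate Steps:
-20*(89/((-4*16)) + 152) = -20*(89/(-64) + 152) = -20*(89*(-1/64) + 152) = -20*(-89/64 + 152) = -20*9639/64 = -48195/16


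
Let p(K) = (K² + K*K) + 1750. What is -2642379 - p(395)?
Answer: -2956179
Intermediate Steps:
p(K) = 1750 + 2*K² (p(K) = (K² + K²) + 1750 = 2*K² + 1750 = 1750 + 2*K²)
-2642379 - p(395) = -2642379 - (1750 + 2*395²) = -2642379 - (1750 + 2*156025) = -2642379 - (1750 + 312050) = -2642379 - 1*313800 = -2642379 - 313800 = -2956179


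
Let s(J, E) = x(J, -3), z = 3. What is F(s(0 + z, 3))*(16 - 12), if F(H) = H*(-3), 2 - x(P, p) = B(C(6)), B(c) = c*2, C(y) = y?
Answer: 120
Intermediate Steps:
B(c) = 2*c
x(P, p) = -10 (x(P, p) = 2 - 2*6 = 2 - 1*12 = 2 - 12 = -10)
s(J, E) = -10
F(H) = -3*H
F(s(0 + z, 3))*(16 - 12) = (-3*(-10))*(16 - 12) = 30*4 = 120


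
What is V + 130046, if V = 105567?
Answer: 235613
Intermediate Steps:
V + 130046 = 105567 + 130046 = 235613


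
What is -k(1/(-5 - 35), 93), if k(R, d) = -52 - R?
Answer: 2079/40 ≈ 51.975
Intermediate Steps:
-k(1/(-5 - 35), 93) = -(-52 - 1/(-5 - 35)) = -(-52 - 1/(-40)) = -(-52 - 1*(-1/40)) = -(-52 + 1/40) = -1*(-2079/40) = 2079/40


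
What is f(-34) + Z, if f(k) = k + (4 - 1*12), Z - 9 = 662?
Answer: 629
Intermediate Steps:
Z = 671 (Z = 9 + 662 = 671)
f(k) = -8 + k (f(k) = k + (4 - 12) = k - 8 = -8 + k)
f(-34) + Z = (-8 - 34) + 671 = -42 + 671 = 629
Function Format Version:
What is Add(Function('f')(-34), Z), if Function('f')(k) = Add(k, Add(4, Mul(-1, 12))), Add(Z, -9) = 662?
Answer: 629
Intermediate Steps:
Z = 671 (Z = Add(9, 662) = 671)
Function('f')(k) = Add(-8, k) (Function('f')(k) = Add(k, Add(4, -12)) = Add(k, -8) = Add(-8, k))
Add(Function('f')(-34), Z) = Add(Add(-8, -34), 671) = Add(-42, 671) = 629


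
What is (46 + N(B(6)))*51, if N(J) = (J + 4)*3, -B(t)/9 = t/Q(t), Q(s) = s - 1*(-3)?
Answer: 2040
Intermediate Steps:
Q(s) = 3 + s (Q(s) = s + 3 = 3 + s)
B(t) = -9*t/(3 + t)
N(J) = 12 + 3*J (N(J) = (4 + J)*3 = 12 + 3*J)
(46 + N(B(6)))*51 = (46 + (12 + 3*(-9*6/(3 + 6))))*51 = (46 + (12 + 3*(-9*6/9)))*51 = (46 + (12 + 3*(-9*6*⅑)))*51 = (46 + (12 + 3*(-6)))*51 = (46 + (12 - 18))*51 = (46 - 6)*51 = 40*51 = 2040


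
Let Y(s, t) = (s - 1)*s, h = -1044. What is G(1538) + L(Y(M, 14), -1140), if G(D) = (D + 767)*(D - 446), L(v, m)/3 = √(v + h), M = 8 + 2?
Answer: 2517060 + 9*I*√106 ≈ 2.5171e+6 + 92.661*I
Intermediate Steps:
M = 10
Y(s, t) = s*(-1 + s) (Y(s, t) = (-1 + s)*s = s*(-1 + s))
L(v, m) = 3*√(-1044 + v) (L(v, m) = 3*√(v - 1044) = 3*√(-1044 + v))
G(D) = (-446 + D)*(767 + D) (G(D) = (767 + D)*(-446 + D) = (-446 + D)*(767 + D))
G(1538) + L(Y(M, 14), -1140) = (-342082 + 1538² + 321*1538) + 3*√(-1044 + 10*(-1 + 10)) = (-342082 + 2365444 + 493698) + 3*√(-1044 + 10*9) = 2517060 + 3*√(-1044 + 90) = 2517060 + 3*√(-954) = 2517060 + 3*(3*I*√106) = 2517060 + 9*I*√106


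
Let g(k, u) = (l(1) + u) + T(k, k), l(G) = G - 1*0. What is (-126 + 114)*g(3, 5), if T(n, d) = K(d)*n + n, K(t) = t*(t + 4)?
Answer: -864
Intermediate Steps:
K(t) = t*(4 + t)
T(n, d) = n + d*n*(4 + d) (T(n, d) = (d*(4 + d))*n + n = d*n*(4 + d) + n = n + d*n*(4 + d))
l(G) = G (l(G) = G + 0 = G)
g(k, u) = 1 + u + k*(1 + k*(4 + k)) (g(k, u) = (1 + u) + k*(1 + k*(4 + k)) = 1 + u + k*(1 + k*(4 + k)))
(-126 + 114)*g(3, 5) = (-126 + 114)*(1 + 5 + 3*(1 + 3*(4 + 3))) = -12*(1 + 5 + 3*(1 + 3*7)) = -12*(1 + 5 + 3*(1 + 21)) = -12*(1 + 5 + 3*22) = -12*(1 + 5 + 66) = -12*72 = -864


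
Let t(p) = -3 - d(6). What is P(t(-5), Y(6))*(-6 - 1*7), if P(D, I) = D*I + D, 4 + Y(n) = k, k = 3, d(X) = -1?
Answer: 0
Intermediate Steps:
Y(n) = -1 (Y(n) = -4 + 3 = -1)
t(p) = -2 (t(p) = -3 - 1*(-1) = -3 + 1 = -2)
P(D, I) = D + D*I
P(t(-5), Y(6))*(-6 - 1*7) = (-2*(1 - 1))*(-6 - 1*7) = (-2*0)*(-6 - 7) = 0*(-13) = 0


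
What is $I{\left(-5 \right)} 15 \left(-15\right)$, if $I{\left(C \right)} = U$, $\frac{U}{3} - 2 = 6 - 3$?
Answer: $-3375$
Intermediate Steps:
$U = 15$ ($U = 6 + 3 \left(6 - 3\right) = 6 + 3 \cdot 3 = 6 + 9 = 15$)
$I{\left(C \right)} = 15$
$I{\left(-5 \right)} 15 \left(-15\right) = 15 \cdot 15 \left(-15\right) = 225 \left(-15\right) = -3375$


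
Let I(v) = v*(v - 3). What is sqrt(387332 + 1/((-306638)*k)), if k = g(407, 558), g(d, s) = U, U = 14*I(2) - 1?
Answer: sqrt(30628894462834681830)/8892502 ≈ 622.36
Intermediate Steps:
I(v) = v*(-3 + v)
U = -29 (U = 14*(2*(-3 + 2)) - 1 = 14*(2*(-1)) - 1 = 14*(-2) - 1 = -28 - 1 = -29)
g(d, s) = -29
k = -29
sqrt(387332 + 1/((-306638)*k)) = sqrt(387332 + 1/(-306638*(-29))) = sqrt(387332 - 1/306638*(-1/29)) = sqrt(387332 + 1/8892502) = sqrt(3444350584665/8892502) = sqrt(30628894462834681830)/8892502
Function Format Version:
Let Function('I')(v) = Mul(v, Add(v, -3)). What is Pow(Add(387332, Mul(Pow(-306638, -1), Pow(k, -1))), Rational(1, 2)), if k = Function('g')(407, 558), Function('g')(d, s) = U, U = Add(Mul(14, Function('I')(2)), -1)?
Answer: Mul(Rational(1, 8892502), Pow(30628894462834681830, Rational(1, 2))) ≈ 622.36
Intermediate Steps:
Function('I')(v) = Mul(v, Add(-3, v))
U = -29 (U = Add(Mul(14, Mul(2, Add(-3, 2))), -1) = Add(Mul(14, Mul(2, -1)), -1) = Add(Mul(14, -2), -1) = Add(-28, -1) = -29)
Function('g')(d, s) = -29
k = -29
Pow(Add(387332, Mul(Pow(-306638, -1), Pow(k, -1))), Rational(1, 2)) = Pow(Add(387332, Mul(Pow(-306638, -1), Pow(-29, -1))), Rational(1, 2)) = Pow(Add(387332, Mul(Rational(-1, 306638), Rational(-1, 29))), Rational(1, 2)) = Pow(Add(387332, Rational(1, 8892502)), Rational(1, 2)) = Pow(Rational(3444350584665, 8892502), Rational(1, 2)) = Mul(Rational(1, 8892502), Pow(30628894462834681830, Rational(1, 2)))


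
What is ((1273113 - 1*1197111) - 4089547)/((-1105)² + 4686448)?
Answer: -4013545/5907473 ≈ -0.67940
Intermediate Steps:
((1273113 - 1*1197111) - 4089547)/((-1105)² + 4686448) = ((1273113 - 1197111) - 4089547)/(1221025 + 4686448) = (76002 - 4089547)/5907473 = -4013545*1/5907473 = -4013545/5907473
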